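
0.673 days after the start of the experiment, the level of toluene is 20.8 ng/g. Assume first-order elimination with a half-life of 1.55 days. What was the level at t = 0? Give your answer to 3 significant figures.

Number of half-lives elapsed: n = 0.673/1.55 ≈ 0.43419.
A₀ = A × 2^n = 20.8 × 2^0.43419 = 20.8 × 1.3512 ≈ 28.104 ng/g.

28.1 ng/g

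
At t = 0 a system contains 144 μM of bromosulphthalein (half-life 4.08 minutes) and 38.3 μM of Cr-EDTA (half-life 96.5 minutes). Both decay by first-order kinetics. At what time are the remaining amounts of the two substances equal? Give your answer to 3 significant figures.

Set 144·(1/2)^(t/4.08) = 38.3·(1/2)^(t/96.5).
Taking log₂: log₂(144/38.3) = t·(1/4.08 − 1/96.5).
log₂(3.7598) = 1.9107; 1/4.08 − 1/96.5 = 0.23474.
t = 1.9107 / 0.23474 ≈ 8.1396 minutes.

8.14 minutes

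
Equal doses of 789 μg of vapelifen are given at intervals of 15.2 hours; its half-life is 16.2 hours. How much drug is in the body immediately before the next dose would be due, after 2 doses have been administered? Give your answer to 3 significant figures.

The 2 doses were given 30.4, 15.2 hours ago.
Total = 789·(1/2)^(30.4/16.2) + 789·(1/2)^(15.2/16.2)
      = 214.87 + 411.75 ≈ 626.62 μg.

627 μg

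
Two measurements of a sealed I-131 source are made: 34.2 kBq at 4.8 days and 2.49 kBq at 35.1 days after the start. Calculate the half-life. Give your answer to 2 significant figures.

8.0 days

Over Δt = 35.1 − 4.8 = 30.3 days, the level fell by a factor of 34.2/2.49 ≈ 13.735.
n = log₂(13.735) ≈ 3.7798 half-lives, so t½ = 30.3/3.7798 ≈ 8.0163 days.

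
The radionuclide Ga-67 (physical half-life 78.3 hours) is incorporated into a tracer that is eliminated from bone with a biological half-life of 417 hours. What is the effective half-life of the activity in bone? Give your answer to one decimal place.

65.9 hours

1/t_eff = 1/t_phys + 1/t_biol = 1/78.3 + 1/417 = 0.015169 per hour.
t_eff = 78.3 × 417 / (78.3 + 417) ≈ 65.922 hours.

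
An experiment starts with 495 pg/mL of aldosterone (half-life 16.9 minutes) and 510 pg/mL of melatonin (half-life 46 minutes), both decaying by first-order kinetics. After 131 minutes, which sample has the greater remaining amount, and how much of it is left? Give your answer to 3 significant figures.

melatonin, 70.8 pg/mL

aldosterone: 495 × (1/2)^7.7515 ≈ 2.2971 pg/mL.
melatonin: 510 × (1/2)^2.8478 ≈ 70.842 pg/mL.
Melatonin has more remaining, at ≈ 70.842 pg/mL.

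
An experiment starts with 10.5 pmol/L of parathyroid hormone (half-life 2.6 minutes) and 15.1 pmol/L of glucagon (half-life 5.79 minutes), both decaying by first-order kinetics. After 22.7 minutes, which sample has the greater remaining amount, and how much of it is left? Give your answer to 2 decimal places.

glucagon, 1.00 pmol/L

parathyroid hormone: 10.5 × (1/2)^8.7308 ≈ 0.024715 pmol/L.
glucagon: 15.1 × (1/2)^3.9206 ≈ 0.99718 pmol/L.
Glucagon has more remaining, at ≈ 0.99718 pmol/L.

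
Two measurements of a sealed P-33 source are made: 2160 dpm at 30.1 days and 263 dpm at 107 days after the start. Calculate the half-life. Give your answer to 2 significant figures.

Over Δt = 107 − 30.1 = 76.9 days, the level fell by a factor of 2160/263 ≈ 8.2129.
n = log₂(8.2129) ≈ 3.0379 half-lives, so t½ = 76.9/3.0379 ≈ 25.314 days.

25 days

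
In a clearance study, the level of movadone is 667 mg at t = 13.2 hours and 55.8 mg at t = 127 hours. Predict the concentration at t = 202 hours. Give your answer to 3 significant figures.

Over Δt = 127 − 13.2 = 113.8 hours, the level fell by a factor of 667/55.8 ≈ 11.953.
n = log₂(11.953) ≈ 3.5793 half-lives, so t½ = 113.8/3.5793 ≈ 31.793 hours.
From t = 127 to t = 202: 55.8 × (1/2)^((202−127)/31.793) ≈ 10.877 mg.

10.9 mg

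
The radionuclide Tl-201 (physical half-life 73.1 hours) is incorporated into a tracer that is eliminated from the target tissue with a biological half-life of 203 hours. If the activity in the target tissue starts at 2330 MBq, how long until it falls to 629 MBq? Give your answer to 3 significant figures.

102 hours

1/t_eff = 1/t_phys + 1/t_biol = 1/73.1 + 1/203 = 0.018606 per hour.
t_eff = 73.1 × 203 / (73.1 + 203) ≈ 53.746 hours.
n = log₂(2330/629) ≈ 1.8892; t = 1.8892 × 53.746 ≈ 101.54 hours.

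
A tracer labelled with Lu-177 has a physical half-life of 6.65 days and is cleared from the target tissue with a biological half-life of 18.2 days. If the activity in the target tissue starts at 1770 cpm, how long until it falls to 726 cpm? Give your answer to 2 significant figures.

1/t_eff = 1/t_phys + 1/t_biol = 1/6.65 + 1/18.2 = 0.20532 per day.
t_eff = 6.65 × 18.2 / (6.65 + 18.2) ≈ 4.8704 days.
n = log₂(1770/726) ≈ 1.2857; t = 1.2857 × 4.8704 ≈ 6.2619 days.

6.3 days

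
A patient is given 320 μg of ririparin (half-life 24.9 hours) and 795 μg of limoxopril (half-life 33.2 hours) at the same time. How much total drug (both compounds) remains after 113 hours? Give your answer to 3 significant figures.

88.9 μg

ririparin: 320 × (1/2)^(113/24.9) = 320 × (1/2)^4.5382 ≈ 13.773 μg.
limoxopril: 795 × (1/2)^(113/33.2) = 795 × (1/2)^3.4036 ≈ 75.124 μg.
Total = 13.773 + 75.124 ≈ 88.897 μg.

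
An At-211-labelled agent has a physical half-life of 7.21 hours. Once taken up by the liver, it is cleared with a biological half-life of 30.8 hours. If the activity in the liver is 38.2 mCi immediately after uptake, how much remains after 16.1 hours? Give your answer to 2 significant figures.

5.7 mCi

1/t_eff = 1/t_phys + 1/t_biol = 1/7.21 + 1/30.8 = 0.17116 per hour.
t_eff = 7.21 × 30.8 / (7.21 + 30.8) ≈ 5.8424 hours.
Remaining = 38.2 × (1/2)^(16.1/5.8424) = 38.2 × (1/2)^2.7557 ≈ 5.6559 mCi.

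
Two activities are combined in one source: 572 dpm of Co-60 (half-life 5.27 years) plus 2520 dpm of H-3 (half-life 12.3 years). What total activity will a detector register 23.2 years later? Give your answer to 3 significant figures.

Co-60: 572 × (1/2)^(23.2/5.27) = 572 × (1/2)^4.4023 ≈ 27.051 dpm.
H-3: 2520 × (1/2)^(23.2/12.3) = 2520 × (1/2)^1.8862 ≈ 681.72 dpm.
Total = 27.051 + 681.72 ≈ 708.77 dpm.

709 dpm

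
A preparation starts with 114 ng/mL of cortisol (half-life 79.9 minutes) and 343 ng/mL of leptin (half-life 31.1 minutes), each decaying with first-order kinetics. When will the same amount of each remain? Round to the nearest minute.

Set 114·(1/2)^(t/79.9) = 343·(1/2)^(t/31.1).
Taking log₂: log₂(114/343) = t·(1/79.9 − 1/31.1).
log₂(0.33236) = -1.5892; 1/79.9 − 1/31.1 = -0.019639.
t = -1.5892 / -0.019639 ≈ 80.921 minutes.

81 minutes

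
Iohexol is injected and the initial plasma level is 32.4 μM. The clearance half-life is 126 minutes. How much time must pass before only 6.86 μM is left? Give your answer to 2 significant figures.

Fraction remaining = 6.86/32.4 ≈ 0.21173.
n = log₂(32.4/6.86) = ln(4.723)/ln 2 ≈ 2.2397 half-lives.
t = n × t½ = 2.2397 × 126 ≈ 282.2 minutes.

280 minutes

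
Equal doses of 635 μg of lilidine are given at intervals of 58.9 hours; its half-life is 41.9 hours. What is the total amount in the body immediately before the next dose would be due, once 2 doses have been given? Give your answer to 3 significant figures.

330 μg

The 2 doses were given 117.8, 58.9 hours ago.
Total = 635·(1/2)^(117.8/41.9) + 635·(1/2)^(58.9/41.9)
      = 90.457 + 239.67 ≈ 330.12 μg.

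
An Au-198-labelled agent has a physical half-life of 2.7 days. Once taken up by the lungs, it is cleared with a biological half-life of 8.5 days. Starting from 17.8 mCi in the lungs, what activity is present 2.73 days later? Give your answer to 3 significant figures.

7.07 mCi

1/t_eff = 1/t_phys + 1/t_biol = 1/2.7 + 1/8.5 = 0.48802 per day.
t_eff = 2.7 × 8.5 / (2.7 + 8.5) ≈ 2.0491 days.
Remaining = 17.8 × (1/2)^(2.73/2.0491) = 17.8 × (1/2)^1.3323 ≈ 7.0691 mCi.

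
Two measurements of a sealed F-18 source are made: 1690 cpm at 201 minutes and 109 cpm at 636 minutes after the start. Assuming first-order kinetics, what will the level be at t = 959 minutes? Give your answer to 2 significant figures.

Over Δt = 636 − 201 = 435 minutes, the level fell by a factor of 1690/109 ≈ 15.505.
n = log₂(15.505) ≈ 3.9546 half-lives, so t½ = 435/3.9546 ≈ 110 minutes.
From t = 636 to t = 959: 109 × (1/2)^((959−636)/110) ≈ 14.239 cpm.

14 cpm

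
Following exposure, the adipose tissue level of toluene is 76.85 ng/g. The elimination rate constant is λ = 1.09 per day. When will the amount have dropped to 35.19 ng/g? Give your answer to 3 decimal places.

t½ = ln 2 / λ = 0.69315 / 1.09 ≈ 0.63591 days.
Fraction remaining = 35.19/76.85 ≈ 0.45791.
n = log₂(76.85/35.19) = ln(2.1839)/ln 2 ≈ 1.1269 half-lives.
t = n × t½ = 1.1269 × 0.63591 ≈ 0.7166 days.

0.717 days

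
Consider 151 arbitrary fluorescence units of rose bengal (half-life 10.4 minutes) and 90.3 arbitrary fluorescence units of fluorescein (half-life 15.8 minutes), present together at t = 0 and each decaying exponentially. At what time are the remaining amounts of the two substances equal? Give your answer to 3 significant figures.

22.6 minutes

Set 151·(1/2)^(t/10.4) = 90.3·(1/2)^(t/15.8).
Taking log₂: log₂(151/90.3) = t·(1/10.4 − 1/15.8).
log₂(1.6722) = 0.74175; 1/10.4 − 1/15.8 = 0.032863.
t = 0.74175 / 0.032863 ≈ 22.571 minutes.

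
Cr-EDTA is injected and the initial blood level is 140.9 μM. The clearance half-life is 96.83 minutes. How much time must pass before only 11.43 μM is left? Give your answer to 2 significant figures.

Fraction remaining = 11.43/140.9 ≈ 0.081121.
n = log₂(140.9/11.43) = ln(12.327)/ln 2 ≈ 3.6238 half-lives.
t = n × t½ = 3.6238 × 96.83 ≈ 350.89 minutes.

350 minutes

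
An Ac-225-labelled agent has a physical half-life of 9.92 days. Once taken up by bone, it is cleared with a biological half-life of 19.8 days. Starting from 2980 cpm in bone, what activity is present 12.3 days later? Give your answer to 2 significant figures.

1/t_eff = 1/t_phys + 1/t_biol = 1/9.92 + 1/19.8 = 0.15131 per day.
t_eff = 9.92 × 19.8 / (9.92 + 19.8) ≈ 6.6089 days.
Remaining = 2980 × (1/2)^(12.3/6.6089) = 2980 × (1/2)^1.8611 ≈ 820.28 cpm.

820 cpm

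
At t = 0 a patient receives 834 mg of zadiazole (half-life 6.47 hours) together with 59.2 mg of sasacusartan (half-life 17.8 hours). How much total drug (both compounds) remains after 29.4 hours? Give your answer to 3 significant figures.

54.6 mg

zadiazole: 834 × (1/2)^(29.4/6.47) = 834 × (1/2)^4.544 ≈ 35.75 mg.
sasacusartan: 59.2 × (1/2)^(29.4/17.8) = 59.2 × (1/2)^1.6517 ≈ 18.841 mg.
Total = 35.75 + 18.841 ≈ 54.591 mg.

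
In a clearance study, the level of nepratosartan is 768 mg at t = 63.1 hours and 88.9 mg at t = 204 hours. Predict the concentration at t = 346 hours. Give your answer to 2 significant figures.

Over Δt = 204 − 63.1 = 140.9 hours, the level fell by a factor of 768/88.9 ≈ 8.6389.
n = log₂(8.6389) ≈ 3.1109 half-lives, so t½ = 140.9/3.1109 ≈ 45.293 hours.
From t = 204 to t = 346: 88.9 × (1/2)^((346−204)/45.293) ≈ 10.119 mg.

10 mg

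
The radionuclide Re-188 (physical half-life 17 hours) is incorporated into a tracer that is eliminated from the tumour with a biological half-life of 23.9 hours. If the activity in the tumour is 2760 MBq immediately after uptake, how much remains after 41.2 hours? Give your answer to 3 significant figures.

156 MBq

1/t_eff = 1/t_phys + 1/t_biol = 1/17 + 1/23.9 = 0.10066 per hour.
t_eff = 17 × 23.9 / (17 + 23.9) ≈ 9.934 hours.
Remaining = 2760 × (1/2)^(41.2/9.934) = 2760 × (1/2)^4.1474 ≈ 155.75 MBq.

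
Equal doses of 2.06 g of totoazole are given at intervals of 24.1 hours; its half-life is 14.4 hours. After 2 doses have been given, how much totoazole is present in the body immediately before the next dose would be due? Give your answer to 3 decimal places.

The 2 doses were given 48.2, 24.1 hours ago.
Total = 2.06·(1/2)^(48.2/14.4) + 2.06·(1/2)^(24.1/14.4)
      = 0.20242 + 0.64574 ≈ 0.84816 g.

0.848 g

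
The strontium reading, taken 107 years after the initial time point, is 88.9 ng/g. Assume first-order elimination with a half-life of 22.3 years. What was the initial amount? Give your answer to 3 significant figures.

Number of half-lives elapsed: n = 107/22.3 ≈ 4.7982.
A₀ = A × 2^n = 88.9 × 2^4.7982 = 88.9 × 27.823 ≈ 2473.5 ng/g.

2470 ng/g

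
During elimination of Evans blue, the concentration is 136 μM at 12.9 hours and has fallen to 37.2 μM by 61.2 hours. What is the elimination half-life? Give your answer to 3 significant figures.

Over Δt = 61.2 − 12.9 = 48.3 hours, the level fell by a factor of 136/37.2 ≈ 3.6559.
n = log₂(3.6559) ≈ 1.8702 half-lives, so t½ = 48.3/1.8702 ≈ 25.826 hours.

25.8 hours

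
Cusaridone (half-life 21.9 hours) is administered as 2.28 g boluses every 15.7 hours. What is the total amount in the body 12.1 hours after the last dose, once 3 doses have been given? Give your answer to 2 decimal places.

The 3 doses were given 43.5, 27.8, 12.1 hours ago.
Total = 2.28·(1/2)^(43.5/21.9) + 2.28·(1/2)^(27.8/21.9) + 2.28·(1/2)^(12.1/21.9)
      = 0.57544 + 0.94581 + 1.5546 ≈ 3.0758 g.

3.08 g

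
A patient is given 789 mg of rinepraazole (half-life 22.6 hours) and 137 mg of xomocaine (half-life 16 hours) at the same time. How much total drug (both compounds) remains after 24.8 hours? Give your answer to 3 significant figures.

rinepraazole: 789 × (1/2)^(24.8/22.6) = 789 × (1/2)^1.0973 ≈ 368.76 mg.
xomocaine: 137 × (1/2)^(24.8/16) = 137 × (1/2)^1.55 ≈ 46.787 mg.
Total = 368.76 + 46.787 ≈ 415.55 mg.

416 mg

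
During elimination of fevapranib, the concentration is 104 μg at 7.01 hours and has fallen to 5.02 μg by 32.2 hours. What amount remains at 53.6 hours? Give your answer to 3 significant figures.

0.382 μg

Over Δt = 32.2 − 7.01 = 25.19 hours, the level fell by a factor of 104/5.02 ≈ 20.717.
n = log₂(20.717) ≈ 4.3728 half-lives, so t½ = 25.19/4.3728 ≈ 5.7607 hours.
From t = 32.2 to t = 53.6: 5.02 × (1/2)^((53.6−32.2)/5.7607) ≈ 0.38232 μg.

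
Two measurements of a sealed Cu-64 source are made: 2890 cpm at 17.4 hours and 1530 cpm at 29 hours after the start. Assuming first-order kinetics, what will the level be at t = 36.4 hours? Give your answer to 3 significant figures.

Over Δt = 29 − 17.4 = 11.6 hours, the level fell by a factor of 2890/1530 ≈ 1.8889.
n = log₂(1.8889) ≈ 0.91754 half-lives, so t½ = 11.6/0.91754 ≈ 12.643 hours.
From t = 29 to t = 36.4: 1530 × (1/2)^((36.4−29)/12.643) ≈ 1019.7 cpm.

1020 cpm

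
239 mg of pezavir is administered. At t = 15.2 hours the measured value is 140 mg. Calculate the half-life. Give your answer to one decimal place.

19.7 hours

A/A₀ = 140/239 ≈ 0.58577.
n = log₂(1.7071) ≈ 0.77158 half-lives elapsed in 15.2 hours.
t½ = 15.2/0.77158 ≈ 19.7 hours.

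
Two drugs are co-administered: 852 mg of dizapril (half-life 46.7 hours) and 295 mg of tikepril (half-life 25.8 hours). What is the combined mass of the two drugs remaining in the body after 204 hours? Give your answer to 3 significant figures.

dizapril: 852 × (1/2)^(204/46.7) = 852 × (1/2)^4.3683 ≈ 41.252 mg.
tikepril: 295 × (1/2)^(204/25.8) = 295 × (1/2)^7.907 ≈ 1.2291 mg.
Total = 41.252 + 1.2291 ≈ 42.481 mg.

42.5 mg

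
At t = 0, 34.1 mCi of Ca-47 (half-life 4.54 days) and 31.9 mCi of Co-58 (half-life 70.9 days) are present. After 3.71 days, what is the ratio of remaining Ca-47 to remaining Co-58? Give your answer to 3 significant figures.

0.629

Ca-47: 34.1 × (1/2)^(3.71/4.54) = 34.1 × (1/2)^0.81718 ≈ 19.353 mCi.
Co-58: 31.9 × (1/2)^(3.71/70.9) = 31.9 × (1/2)^0.052327 ≈ 30.764 mCi.
Ratio ≈ 19.353 / 30.764 ≈ 0.6291.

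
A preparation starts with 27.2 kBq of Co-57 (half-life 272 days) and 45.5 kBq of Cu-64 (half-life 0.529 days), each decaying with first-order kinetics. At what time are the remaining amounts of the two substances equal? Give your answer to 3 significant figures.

0.393 days

Set 27.2·(1/2)^(t/272) = 45.5·(1/2)^(t/0.529).
Taking log₂: log₂(27.2/45.5) = t·(1/272 − 1/0.529).
log₂(0.5978) = -0.74226; 1/272 − 1/0.529 = -1.8867.
t = -0.74226 / -1.8867 ≈ 0.39342 days.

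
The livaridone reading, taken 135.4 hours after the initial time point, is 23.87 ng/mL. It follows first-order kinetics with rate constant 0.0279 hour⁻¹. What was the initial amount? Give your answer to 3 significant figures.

1040 ng/mL

t½ = ln 2 / λ = 0.69315 / 0.0279 ≈ 24.844 hours.
Number of half-lives elapsed: n = 135.4/24.844 ≈ 5.45.
A₀ = A × 2^n = 23.87 × 2^5.45 = 23.87 × 43.714 ≈ 1043.4 ng/mL.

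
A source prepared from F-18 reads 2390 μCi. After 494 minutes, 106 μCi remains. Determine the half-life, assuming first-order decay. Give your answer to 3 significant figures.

A/A₀ = 106/2390 ≈ 0.044351.
n = log₂(22.547) ≈ 4.4949 half-lives elapsed in 494 minutes.
t½ = 494/4.4949 ≈ 109.9 minutes.

110 minutes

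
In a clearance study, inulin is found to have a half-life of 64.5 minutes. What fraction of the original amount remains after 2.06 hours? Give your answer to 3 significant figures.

2.06 hours = 123.6 minutes.
n = 123.6/64.5 ≈ 1.9163 half-lives.
Fraction remaining = (1/2)^1.9163 ≈ 0.26494.

0.265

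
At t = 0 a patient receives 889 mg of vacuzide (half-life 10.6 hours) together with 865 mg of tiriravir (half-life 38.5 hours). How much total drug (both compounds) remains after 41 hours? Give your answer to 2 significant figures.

vacuzide: 889 × (1/2)^(41/10.6) = 889 × (1/2)^3.8679 ≈ 60.889 mg.
tiriravir: 865 × (1/2)^(41/38.5) = 865 × (1/2)^1.0649 ≈ 413.46 mg.
Total = 60.889 + 413.46 ≈ 474.35 mg.

470 mg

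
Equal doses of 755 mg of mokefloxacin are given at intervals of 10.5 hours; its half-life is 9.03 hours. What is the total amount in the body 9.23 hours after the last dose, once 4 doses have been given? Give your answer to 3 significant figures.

645 mg

The 4 doses were given 40.73, 30.23, 19.73, 9.23 hours ago.
Total = 755·(1/2)^(40.73/9.03) + 755·(1/2)^(30.23/9.03) + 755·(1/2)^(19.73/9.03) + 755·(1/2)^(9.23/9.03)
      = 33.124 + 74.162 + 166.04 + 371.75 ≈ 645.08 mg.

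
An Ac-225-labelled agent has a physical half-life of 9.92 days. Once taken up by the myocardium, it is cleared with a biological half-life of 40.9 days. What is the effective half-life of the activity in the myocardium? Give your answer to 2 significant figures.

8.0 days

1/t_eff = 1/t_phys + 1/t_biol = 1/9.92 + 1/40.9 = 0.12526 per day.
t_eff = 9.92 × 40.9 / (9.92 + 40.9) ≈ 7.9836 days.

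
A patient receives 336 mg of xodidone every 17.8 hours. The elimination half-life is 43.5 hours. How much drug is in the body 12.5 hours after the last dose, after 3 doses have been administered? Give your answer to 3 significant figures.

639 mg

The 3 doses were given 48.1, 30.3, 12.5 hours ago.
Total = 336·(1/2)^(48.1/43.5) + 336·(1/2)^(30.3/43.5) + 336·(1/2)^(12.5/43.5)
      = 156.13 + 207.33 + 275.32 ≈ 638.77 mg.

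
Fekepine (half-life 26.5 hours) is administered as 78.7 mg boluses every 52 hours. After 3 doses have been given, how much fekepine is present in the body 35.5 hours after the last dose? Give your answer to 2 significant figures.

The 3 doses were given 139.5, 87.5, 35.5 hours ago.
Total = 78.7·(1/2)^(139.5/26.5) + 78.7·(1/2)^(87.5/26.5) + 78.7·(1/2)^(35.5/26.5)
      = 2.0479 + 7.9801 + 31.096 ≈ 41.124 mg.

41 mg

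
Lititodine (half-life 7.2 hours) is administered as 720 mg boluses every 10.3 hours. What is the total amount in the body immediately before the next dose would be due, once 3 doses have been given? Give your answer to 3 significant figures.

403 mg

The 3 doses were given 30.9, 20.6, 10.3 hours ago.
Total = 720·(1/2)^(30.9/7.2) + 720·(1/2)^(20.6/7.2) + 720·(1/2)^(10.3/7.2)
      = 36.763 + 99.095 + 267.11 ≈ 402.97 mg.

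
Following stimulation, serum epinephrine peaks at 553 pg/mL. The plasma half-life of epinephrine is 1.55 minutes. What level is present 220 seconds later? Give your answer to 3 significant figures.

107 pg/mL

Convert the elapsed time: 220 seconds = 3.66667 minutes.
Number of half-lives: n = 3.66667/1.55 ≈ 2.3656.
Remaining = 553 × (1/2)^2.3656 = 553 × 0.19404 ≈ 107.3 pg/mL.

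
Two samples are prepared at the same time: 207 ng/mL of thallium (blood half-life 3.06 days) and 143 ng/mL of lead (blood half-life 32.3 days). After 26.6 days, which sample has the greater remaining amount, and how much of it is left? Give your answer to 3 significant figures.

thallium: 207 × (1/2)^8.6928 ≈ 0.50023 ng/mL.
lead: 143 × (1/2)^0.82353 ≈ 80.803 ng/mL.
Lead has more remaining, at ≈ 80.803 ng/mL.

lead, 80.8 ng/mL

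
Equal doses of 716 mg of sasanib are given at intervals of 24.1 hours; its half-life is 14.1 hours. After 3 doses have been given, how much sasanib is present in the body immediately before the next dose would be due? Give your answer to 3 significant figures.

The 3 doses were given 72.3, 48.2, 24.1 hours ago.
Total = 716·(1/2)^(72.3/14.1) + 716·(1/2)^(48.2/14.1) + 716·(1/2)^(24.1/14.1)
      = 20.48 + 66.967 + 218.97 ≈ 306.42 mg.

306 mg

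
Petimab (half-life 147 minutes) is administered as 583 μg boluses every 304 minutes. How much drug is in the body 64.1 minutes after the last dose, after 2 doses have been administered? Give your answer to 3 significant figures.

534 μg

The 2 doses were given 368.1, 64.1 minutes ago.
Total = 583·(1/2)^(368.1/147) + 583·(1/2)^(64.1/147)
      = 102.77 + 430.93 ≈ 533.7 μg.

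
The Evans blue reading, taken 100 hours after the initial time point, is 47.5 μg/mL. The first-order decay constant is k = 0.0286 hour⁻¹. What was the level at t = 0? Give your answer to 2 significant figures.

830 μg/mL

t½ = ln 2 / k = 0.69315 / 0.0286 ≈ 24.236 hours.
Number of half-lives elapsed: n = 100/24.236 ≈ 4.1261.
A₀ = A × 2^n = 47.5 × 2^4.1261 = 47.5 × 17.462 ≈ 829.42 μg/mL.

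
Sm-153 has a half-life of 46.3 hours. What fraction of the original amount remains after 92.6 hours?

n = 92.6/46.3 ≈ 2 half-lives.
Fraction remaining = (1/2)^2 ≈ 0.25.

0.25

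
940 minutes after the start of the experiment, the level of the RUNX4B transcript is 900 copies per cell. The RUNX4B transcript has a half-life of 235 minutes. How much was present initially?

14400 copies per cell

Number of half-lives elapsed: n = 940/235 ≈ 4.
A₀ = A × 2^n = 900 × 2^4 = 900 × 16 ≈ 14400 copies per cell.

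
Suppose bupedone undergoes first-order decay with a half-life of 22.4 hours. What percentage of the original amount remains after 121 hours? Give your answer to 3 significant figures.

2.37%

n = 121/22.4 ≈ 5.4018 half-lives.
Fraction remaining = (1/2)^5.4018 ≈ 0.023654, i.e. 2.3654%.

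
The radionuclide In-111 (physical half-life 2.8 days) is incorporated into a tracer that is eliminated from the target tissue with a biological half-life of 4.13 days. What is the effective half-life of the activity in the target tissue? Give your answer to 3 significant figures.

1/t_eff = 1/t_phys + 1/t_biol = 1/2.8 + 1/4.13 = 0.59927 per day.
t_eff = 2.8 × 4.13 / (2.8 + 4.13) ≈ 1.6687 days.

1.67 days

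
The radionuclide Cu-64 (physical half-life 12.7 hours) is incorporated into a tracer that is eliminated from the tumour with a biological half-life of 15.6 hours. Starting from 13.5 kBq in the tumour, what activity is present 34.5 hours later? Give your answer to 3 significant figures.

0.443 kBq

1/t_eff = 1/t_phys + 1/t_biol = 1/12.7 + 1/15.6 = 0.14284 per hour.
t_eff = 12.7 × 15.6 / (12.7 + 15.6) ≈ 7.0007 hours.
Remaining = 13.5 × (1/2)^(34.5/7.0007) = 13.5 × (1/2)^4.9281 ≈ 0.44344 kBq.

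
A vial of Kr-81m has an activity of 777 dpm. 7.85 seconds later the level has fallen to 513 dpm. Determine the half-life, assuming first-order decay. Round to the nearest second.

A/A₀ = 513/777 ≈ 0.66023.
n = log₂(1.5146) ≈ 0.59896 half-lives elapsed in 7.85 seconds.
t½ = 7.85/0.59896 ≈ 13.106 seconds.

13 seconds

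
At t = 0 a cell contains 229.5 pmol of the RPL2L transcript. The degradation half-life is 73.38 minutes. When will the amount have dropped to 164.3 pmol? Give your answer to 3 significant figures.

35.4 minutes

Fraction remaining = 164.3/229.5 ≈ 0.7159.
n = log₂(229.5/164.3) = ln(1.3968)/ln 2 ≈ 0.48216 half-lives.
t = n × t½ = 0.48216 × 73.38 ≈ 35.381 minutes.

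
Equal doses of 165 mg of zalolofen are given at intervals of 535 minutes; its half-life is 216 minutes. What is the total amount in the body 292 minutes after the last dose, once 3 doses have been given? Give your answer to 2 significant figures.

The 3 doses were given 1362, 827, 292 minutes ago.
Total = 165·(1/2)^(1362/216) + 165·(1/2)^(827/216) + 165·(1/2)^(292/216)
      = 2.086 + 11.613 + 64.645 ≈ 78.344 mg.

78 mg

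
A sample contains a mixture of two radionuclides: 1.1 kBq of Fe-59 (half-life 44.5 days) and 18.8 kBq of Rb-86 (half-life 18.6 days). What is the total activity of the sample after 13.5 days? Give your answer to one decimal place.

Fe-59: 1.1 × (1/2)^(13.5/44.5) = 1.1 × (1/2)^0.30337 ≈ 0.89139 kBq.
Rb-86: 18.8 × (1/2)^(13.5/18.6) = 18.8 × (1/2)^0.72581 ≈ 11.368 kBq.
Total = 0.89139 + 11.368 ≈ 12.259 kBq.

12.3 kBq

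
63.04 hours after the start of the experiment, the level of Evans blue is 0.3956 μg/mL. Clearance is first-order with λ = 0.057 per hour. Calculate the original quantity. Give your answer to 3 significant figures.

t½ = ln 2 / λ = 0.69315 / 0.057 ≈ 12.16 hours.
Number of half-lives elapsed: n = 63.04/12.16 ≈ 5.184.
A₀ = A × 2^n = 0.3956 × 2^5.184 = 0.3956 × 36.353 ≈ 14.381 μg/mL.

14.4 μg/mL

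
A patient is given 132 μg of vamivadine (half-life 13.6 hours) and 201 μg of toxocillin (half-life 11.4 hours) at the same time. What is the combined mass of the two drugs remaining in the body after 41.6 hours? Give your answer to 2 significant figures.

32 μg

vamivadine: 132 × (1/2)^(41.6/13.6) = 132 × (1/2)^3.0588 ≈ 15.841 μg.
toxocillin: 201 × (1/2)^(41.6/11.4) = 201 × (1/2)^3.6491 ≈ 16.021 μg.
Total = 15.841 + 16.021 ≈ 31.862 μg.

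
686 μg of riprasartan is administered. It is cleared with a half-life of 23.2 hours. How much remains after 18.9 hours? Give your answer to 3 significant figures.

390 μg

Number of half-lives: n = 18.9/23.2 ≈ 0.81466.
Remaining = 686 × (1/2)^0.81466 = 686 × 0.56854 ≈ 390.02 μg.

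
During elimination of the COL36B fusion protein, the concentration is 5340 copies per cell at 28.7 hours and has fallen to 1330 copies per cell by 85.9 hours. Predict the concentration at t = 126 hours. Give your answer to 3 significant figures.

502 copies per cell

Over Δt = 85.9 − 28.7 = 57.2 hours, the level fell by a factor of 5340/1330 ≈ 4.015.
n = log₂(4.015) ≈ 2.0054 half-lives, so t½ = 57.2/2.0054 ≈ 28.523 hours.
From t = 85.9 to t = 126: 1330 × (1/2)^((126−85.9)/28.523) ≈ 501.92 copies per cell.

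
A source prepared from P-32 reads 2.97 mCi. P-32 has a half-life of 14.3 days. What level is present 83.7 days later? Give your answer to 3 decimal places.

0.051 mCi

Number of half-lives: n = 83.7/14.3 ≈ 5.8531.
Remaining = 2.97 × (1/2)^5.8531 = 2.97 × 0.017299 ≈ 0.051379 mCi.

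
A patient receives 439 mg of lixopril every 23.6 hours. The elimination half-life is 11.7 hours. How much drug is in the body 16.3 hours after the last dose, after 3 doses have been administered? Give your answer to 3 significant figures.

219 mg

The 3 doses were given 63.5, 39.9, 16.3 hours ago.
Total = 439·(1/2)^(63.5/11.7) + 439·(1/2)^(39.9/11.7) + 439·(1/2)^(16.3/11.7)
      = 10.202 + 41.293 + 167.14 ≈ 218.63 mg.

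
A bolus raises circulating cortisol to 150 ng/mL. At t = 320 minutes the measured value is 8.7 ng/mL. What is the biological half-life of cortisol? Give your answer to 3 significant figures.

77.9 minutes

A/A₀ = 8.7/150 ≈ 0.058.
n = log₂(17.241) ≈ 4.1078 half-lives elapsed in 320 minutes.
t½ = 320/4.1078 ≈ 77.901 minutes.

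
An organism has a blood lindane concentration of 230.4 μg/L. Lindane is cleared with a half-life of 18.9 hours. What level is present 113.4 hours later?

3.6 μg/L

Elapsed time is 6 half-lives (113.4/18.9).
Each half-life halves the amount: 230.4 × (1/2)^6 = 230.4/64 = 3.6 μg/L.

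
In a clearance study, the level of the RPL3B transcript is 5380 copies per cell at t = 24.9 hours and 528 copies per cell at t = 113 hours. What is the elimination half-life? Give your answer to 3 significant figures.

Over Δt = 113 − 24.9 = 88.1 hours, the level fell by a factor of 5380/528 ≈ 10.189.
n = log₂(10.189) ≈ 3.349 half-lives, so t½ = 88.1/3.349 ≈ 26.306 hours.

26.3 hours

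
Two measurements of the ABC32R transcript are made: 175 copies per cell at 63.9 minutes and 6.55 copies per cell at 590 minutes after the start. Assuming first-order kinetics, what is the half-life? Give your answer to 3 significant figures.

Over Δt = 590 − 63.9 = 526.1 minutes, the level fell by a factor of 175/6.55 ≈ 26.718.
n = log₂(26.718) ≈ 4.7397 half-lives, so t½ = 526.1/4.7397 ≈ 111 minutes.

111 minutes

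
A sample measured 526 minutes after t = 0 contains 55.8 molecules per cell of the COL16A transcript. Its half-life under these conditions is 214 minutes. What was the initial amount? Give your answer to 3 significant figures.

Number of half-lives elapsed: n = 526/214 ≈ 2.4579.
A₀ = A × 2^n = 55.8 × 2^2.4579 = 55.8 × 5.4943 ≈ 306.58 molecules per cell.

307 molecules per cell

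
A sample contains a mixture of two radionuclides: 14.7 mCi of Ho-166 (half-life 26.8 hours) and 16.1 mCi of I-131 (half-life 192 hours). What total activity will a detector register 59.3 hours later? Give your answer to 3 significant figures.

16.2 mCi

Ho-166: 14.7 × (1/2)^(59.3/26.8) = 14.7 × (1/2)^2.2127 ≈ 3.1713 mCi.
I-131: 16.1 × (1/2)^(59.3/192) = 16.1 × (1/2)^0.30885 ≈ 12.997 mCi.
Total = 3.1713 + 12.997 ≈ 16.169 mCi.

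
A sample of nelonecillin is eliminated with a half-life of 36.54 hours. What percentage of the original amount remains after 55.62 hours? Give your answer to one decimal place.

34.8%

n = 55.62/36.54 ≈ 1.5222 half-lives.
Fraction remaining = (1/2)^1.5222 ≈ 0.34816, i.e. 34.816%.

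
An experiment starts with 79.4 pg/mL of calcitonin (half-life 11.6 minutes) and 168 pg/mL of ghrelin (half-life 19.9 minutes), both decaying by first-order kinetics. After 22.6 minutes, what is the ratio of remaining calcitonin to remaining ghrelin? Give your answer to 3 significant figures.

calcitonin: 79.4 × (1/2)^(22.6/11.6) = 79.4 × (1/2)^1.9483 ≈ 20.575 pg/mL.
ghrelin: 168 × (1/2)^(22.6/19.9) = 168 × (1/2)^1.1357 ≈ 76.46 pg/mL.
Ratio ≈ 20.575 / 76.46 ≈ 0.26909.

0.269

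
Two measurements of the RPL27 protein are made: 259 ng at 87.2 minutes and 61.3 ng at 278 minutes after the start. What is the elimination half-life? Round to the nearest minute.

92 minutes

Over Δt = 278 − 87.2 = 190.8 minutes, the level fell by a factor of 259/61.3 ≈ 4.2251.
n = log₂(4.2251) ≈ 2.079 half-lives, so t½ = 190.8/2.079 ≈ 91.775 minutes.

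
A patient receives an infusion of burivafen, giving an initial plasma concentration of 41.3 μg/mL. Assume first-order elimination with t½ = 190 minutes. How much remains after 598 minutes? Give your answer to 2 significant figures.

4.7 μg/mL

Number of half-lives: n = 598/190 ≈ 3.1474.
Remaining = 41.3 × (1/2)^3.1474 = 41.3 × 0.11286 ≈ 4.6612 μg/mL.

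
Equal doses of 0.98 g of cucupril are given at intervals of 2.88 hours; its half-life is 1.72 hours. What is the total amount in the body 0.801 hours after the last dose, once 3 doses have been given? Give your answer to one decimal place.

1.0 g

The 3 doses were given 6.561, 3.681, 0.801 hours ago.
Total = 0.98·(1/2)^(6.561/1.72) + 0.98·(1/2)^(3.681/1.72) + 0.98·(1/2)^(0.801/1.72)
      = 0.069652 + 0.22232 + 0.70964 ≈ 1.0016 g.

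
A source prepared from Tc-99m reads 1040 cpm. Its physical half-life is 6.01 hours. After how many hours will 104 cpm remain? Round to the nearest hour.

Fraction remaining = 104/1040 ≈ 0.1.
n = log₂(1040/104) = ln(10)/ln 2 ≈ 3.3219 half-lives.
t = n × t½ = 3.3219 × 6.01 ≈ 19.965 hours.

20 hours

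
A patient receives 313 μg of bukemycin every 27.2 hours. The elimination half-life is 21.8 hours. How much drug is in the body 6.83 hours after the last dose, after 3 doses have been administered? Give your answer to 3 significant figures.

403 μg

The 3 doses were given 61.23, 34.03, 6.83 hours ago.
Total = 313·(1/2)^(61.23/21.8) + 313·(1/2)^(34.03/21.8) + 313·(1/2)^(6.83/21.8)
      = 44.672 + 106.08 + 251.9 ≈ 402.65 μg.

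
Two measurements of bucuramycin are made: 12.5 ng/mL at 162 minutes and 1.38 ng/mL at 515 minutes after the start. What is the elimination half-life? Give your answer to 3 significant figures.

111 minutes

Over Δt = 515 − 162 = 353 minutes, the level fell by a factor of 12.5/1.38 ≈ 9.058.
n = log₂(9.058) ≈ 3.1792 half-lives, so t½ = 353/3.1792 ≈ 111.03 minutes.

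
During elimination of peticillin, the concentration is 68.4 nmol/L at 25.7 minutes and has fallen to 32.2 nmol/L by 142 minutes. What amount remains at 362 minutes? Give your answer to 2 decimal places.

Over Δt = 142 − 25.7 = 116.3 minutes, the level fell by a factor of 68.4/32.2 ≈ 2.1242.
n = log₂(2.1242) ≈ 1.0869 half-lives, so t½ = 116.3/1.0869 ≈ 107 minutes.
From t = 142 to t = 362: 32.2 × (1/2)^((362−142)/107) ≈ 7.7429 nmol/L.

7.74 nmol/L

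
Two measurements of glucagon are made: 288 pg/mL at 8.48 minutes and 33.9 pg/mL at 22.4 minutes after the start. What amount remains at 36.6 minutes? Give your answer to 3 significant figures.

3.82 pg/mL

Over Δt = 22.4 − 8.48 = 13.92 minutes, the level fell by a factor of 288/33.9 ≈ 8.4956.
n = log₂(8.4956) ≈ 3.0867 half-lives, so t½ = 13.92/3.0867 ≈ 4.5097 minutes.
From t = 22.4 to t = 36.6: 33.9 × (1/2)^((36.6−22.4)/4.5097) ≈ 3.8222 pg/mL.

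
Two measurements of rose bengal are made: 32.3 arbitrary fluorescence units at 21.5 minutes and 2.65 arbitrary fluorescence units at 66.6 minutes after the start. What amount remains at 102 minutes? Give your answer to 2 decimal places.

0.37 arbitrary fluorescence units

Over Δt = 66.6 − 21.5 = 45.1 minutes, the level fell by a factor of 32.3/2.65 ≈ 12.189.
n = log₂(12.189) ≈ 3.6075 half-lives, so t½ = 45.1/3.6075 ≈ 12.502 minutes.
From t = 66.6 to t = 102: 2.65 × (1/2)^((102−66.6)/12.502) ≈ 0.37227 arbitrary fluorescence units.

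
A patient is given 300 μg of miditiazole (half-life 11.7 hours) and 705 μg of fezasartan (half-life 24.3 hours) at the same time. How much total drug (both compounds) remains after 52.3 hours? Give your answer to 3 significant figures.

172 μg

miditiazole: 300 × (1/2)^(52.3/11.7) = 300 × (1/2)^4.4701 ≈ 13.536 μg.
fezasartan: 705 × (1/2)^(52.3/24.3) = 705 × (1/2)^2.1523 ≈ 158.6 μg.
Total = 13.536 + 158.6 ≈ 172.13 μg.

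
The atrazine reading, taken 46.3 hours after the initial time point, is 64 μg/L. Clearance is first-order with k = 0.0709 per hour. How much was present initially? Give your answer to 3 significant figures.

t½ = ln 2 / k = 0.69315 / 0.0709 ≈ 9.7764 hours.
Number of half-lives elapsed: n = 46.3/9.7764 ≈ 4.7359.
A₀ = A × 2^n = 64 × 2^4.7359 = 64 × 26.647 ≈ 1705.4 μg/L.

1710 μg/L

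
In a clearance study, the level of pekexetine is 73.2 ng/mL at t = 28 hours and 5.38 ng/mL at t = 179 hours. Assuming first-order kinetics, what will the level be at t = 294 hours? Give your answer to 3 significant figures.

Over Δt = 179 − 28 = 151 hours, the level fell by a factor of 73.2/5.38 ≈ 13.606.
n = log₂(13.606) ≈ 3.7662 half-lives, so t½ = 151/3.7662 ≈ 40.094 hours.
From t = 179 to t = 294: 5.38 × (1/2)^((294−179)/40.094) ≈ 0.73679 ng/mL.

0.737 ng/mL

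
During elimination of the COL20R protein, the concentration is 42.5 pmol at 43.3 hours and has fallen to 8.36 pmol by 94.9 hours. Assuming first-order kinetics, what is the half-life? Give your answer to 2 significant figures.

22 hours

Over Δt = 94.9 − 43.3 = 51.6 hours, the level fell by a factor of 42.5/8.36 ≈ 5.0837.
n = log₂(5.0837) ≈ 2.3459 half-lives, so t½ = 51.6/2.3459 ≈ 21.996 hours.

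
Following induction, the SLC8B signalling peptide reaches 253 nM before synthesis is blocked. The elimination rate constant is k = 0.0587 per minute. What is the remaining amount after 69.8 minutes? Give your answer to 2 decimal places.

4.20 nM

t½ = ln 2 / k = 0.69315 / 0.0587 ≈ 11.808 minutes.
Number of half-lives: n = 69.8/11.808 ≈ 5.9111.
Remaining = 253 × (1/2)^5.9111 = 253 × 0.016618 ≈ 4.2044 nM.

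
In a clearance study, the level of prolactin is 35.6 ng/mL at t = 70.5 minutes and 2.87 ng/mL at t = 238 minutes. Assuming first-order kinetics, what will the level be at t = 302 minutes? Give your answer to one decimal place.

Over Δt = 238 − 70.5 = 167.5 minutes, the level fell by a factor of 35.6/2.87 ≈ 12.404.
n = log₂(12.404) ≈ 3.6328 half-lives, so t½ = 167.5/3.6328 ≈ 46.108 minutes.
From t = 238 to t = 302: 2.87 × (1/2)^((302−238)/46.108) ≈ 1.0966 ng/mL.

1.1 ng/mL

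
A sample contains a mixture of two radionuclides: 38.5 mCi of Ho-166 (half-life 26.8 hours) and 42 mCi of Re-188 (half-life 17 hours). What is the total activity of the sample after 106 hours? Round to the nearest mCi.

Ho-166: 38.5 × (1/2)^(106/26.8) = 38.5 × (1/2)^3.9552 ≈ 2.4821 mCi.
Re-188: 42 × (1/2)^(106/17) = 42 × (1/2)^6.2353 ≈ 0.55749 mCi.
Total = 2.4821 + 0.55749 ≈ 3.0396 mCi.

3 mCi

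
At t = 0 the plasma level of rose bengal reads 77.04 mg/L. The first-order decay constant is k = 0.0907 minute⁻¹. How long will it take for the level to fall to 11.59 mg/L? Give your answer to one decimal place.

20.9 minutes

t½ = ln 2 / k = 0.69315 / 0.0907 ≈ 7.6422 minutes.
Fraction remaining = 11.59/77.04 ≈ 0.15044.
n = log₂(77.04/11.59) = ln(6.6471)/ln 2 ≈ 2.7327 half-lives.
t = n × t½ = 2.7327 × 7.6422 ≈ 20.884 minutes.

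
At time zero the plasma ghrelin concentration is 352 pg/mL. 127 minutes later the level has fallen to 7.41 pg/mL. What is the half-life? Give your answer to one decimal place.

22.8 minutes

A/A₀ = 7.41/352 ≈ 0.021051.
n = log₂(47.503) ≈ 5.57 half-lives elapsed in 127 minutes.
t½ = 127/5.57 ≈ 22.801 minutes.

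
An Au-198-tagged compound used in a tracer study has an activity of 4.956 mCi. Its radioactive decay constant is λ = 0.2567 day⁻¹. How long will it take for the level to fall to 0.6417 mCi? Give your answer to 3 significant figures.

t½ = ln 2 / λ = 0.69315 / 0.2567 ≈ 2.7002 days.
Fraction remaining = 0.6417/4.956 ≈ 0.12948.
n = log₂(4.956/0.6417) = ln(7.7232)/ln 2 ≈ 2.9492 half-lives.
t = n × t½ = 2.9492 × 2.7002 ≈ 7.9635 days.

7.96 days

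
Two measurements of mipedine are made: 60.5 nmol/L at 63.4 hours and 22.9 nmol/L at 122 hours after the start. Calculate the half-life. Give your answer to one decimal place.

Over Δt = 122 − 63.4 = 58.6 hours, the level fell by a factor of 60.5/22.9 ≈ 2.6419.
n = log₂(2.6419) ≈ 1.4016 half-lives, so t½ = 58.6/1.4016 ≈ 41.81 hours.

41.8 hours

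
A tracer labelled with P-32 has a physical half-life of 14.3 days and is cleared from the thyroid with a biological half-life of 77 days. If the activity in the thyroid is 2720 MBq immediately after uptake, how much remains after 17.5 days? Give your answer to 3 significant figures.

1/t_eff = 1/t_phys + 1/t_biol = 1/14.3 + 1/77 = 0.082917 per day.
t_eff = 14.3 × 77 / (14.3 + 77) ≈ 12.06 days.
Remaining = 2720 × (1/2)^(17.5/12.06) = 2720 × (1/2)^1.451 ≈ 994.85 MBq.

995 MBq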